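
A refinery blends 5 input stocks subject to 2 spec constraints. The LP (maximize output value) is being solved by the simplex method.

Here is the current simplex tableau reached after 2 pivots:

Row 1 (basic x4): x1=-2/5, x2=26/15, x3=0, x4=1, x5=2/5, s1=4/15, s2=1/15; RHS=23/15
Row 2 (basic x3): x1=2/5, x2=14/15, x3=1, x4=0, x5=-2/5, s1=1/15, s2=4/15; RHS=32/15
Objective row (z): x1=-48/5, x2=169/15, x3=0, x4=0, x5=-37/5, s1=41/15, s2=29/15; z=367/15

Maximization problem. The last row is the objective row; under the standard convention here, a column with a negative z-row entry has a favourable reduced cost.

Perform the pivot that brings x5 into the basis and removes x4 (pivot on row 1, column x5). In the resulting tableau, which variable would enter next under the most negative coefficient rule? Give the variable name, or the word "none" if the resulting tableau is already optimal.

Pivot element 2/5. New z-row = old z-row − (-37/5)·(row 1/(2/5)).
Updated z-row coefficients: x1: -17, x2: 130/3, x3: 0, x4: 37/2, x5: 0, s1: 23/3, s2: 19/6.
The most negative is -17 in column x1, so x1 would enter next.

x1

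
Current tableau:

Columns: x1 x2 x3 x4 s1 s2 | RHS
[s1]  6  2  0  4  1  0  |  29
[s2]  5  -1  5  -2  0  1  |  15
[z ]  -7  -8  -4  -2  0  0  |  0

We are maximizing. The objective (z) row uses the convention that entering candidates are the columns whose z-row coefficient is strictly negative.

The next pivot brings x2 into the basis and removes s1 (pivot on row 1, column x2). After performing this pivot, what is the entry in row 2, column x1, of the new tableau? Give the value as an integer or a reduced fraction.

Pivot element is row 1, column x2: 2.
Normalize row 1: new (row 1, x1) = 6/2 = 3.
row 2 ← row 2 − (-1)·(new row 1): 5 − (-1)·3 = 8.

8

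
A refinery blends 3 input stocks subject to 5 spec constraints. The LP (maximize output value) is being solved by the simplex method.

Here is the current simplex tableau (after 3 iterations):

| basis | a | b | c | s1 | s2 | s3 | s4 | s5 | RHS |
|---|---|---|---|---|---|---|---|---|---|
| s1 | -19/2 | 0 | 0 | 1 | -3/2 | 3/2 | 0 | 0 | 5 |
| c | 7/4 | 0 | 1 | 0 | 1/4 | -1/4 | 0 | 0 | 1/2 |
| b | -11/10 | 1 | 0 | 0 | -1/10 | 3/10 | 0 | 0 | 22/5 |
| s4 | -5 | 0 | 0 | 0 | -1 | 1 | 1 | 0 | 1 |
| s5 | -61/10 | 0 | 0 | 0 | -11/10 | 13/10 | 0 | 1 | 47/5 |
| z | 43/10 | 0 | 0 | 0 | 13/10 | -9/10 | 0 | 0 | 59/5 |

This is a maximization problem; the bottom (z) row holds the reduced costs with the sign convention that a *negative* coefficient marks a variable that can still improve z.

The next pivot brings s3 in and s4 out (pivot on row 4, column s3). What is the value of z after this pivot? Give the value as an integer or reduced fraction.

127/10

Minimum ratio for s3: 1/1 = 1.
z changes by −(z-row coeff of s3)·ratio = −(-9/10)·1 = 9/10.
New z = 59/5 + (9/10) = 127/10.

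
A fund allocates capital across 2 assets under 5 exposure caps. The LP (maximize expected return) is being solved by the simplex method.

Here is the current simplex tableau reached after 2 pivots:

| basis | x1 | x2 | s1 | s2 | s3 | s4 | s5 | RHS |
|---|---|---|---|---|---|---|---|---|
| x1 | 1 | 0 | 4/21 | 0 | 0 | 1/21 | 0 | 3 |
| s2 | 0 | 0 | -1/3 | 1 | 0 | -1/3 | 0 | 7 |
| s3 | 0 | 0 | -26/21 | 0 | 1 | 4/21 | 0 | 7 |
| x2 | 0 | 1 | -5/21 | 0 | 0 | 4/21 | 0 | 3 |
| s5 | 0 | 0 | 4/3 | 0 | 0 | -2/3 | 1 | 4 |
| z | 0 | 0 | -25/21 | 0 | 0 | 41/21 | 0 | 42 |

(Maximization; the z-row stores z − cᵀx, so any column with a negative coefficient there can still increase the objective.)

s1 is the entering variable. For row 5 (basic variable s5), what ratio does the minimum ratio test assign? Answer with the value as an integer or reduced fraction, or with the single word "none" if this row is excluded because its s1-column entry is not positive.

Ratio = RHS / (s1 entry) = 4 / (4/3) = 3.

3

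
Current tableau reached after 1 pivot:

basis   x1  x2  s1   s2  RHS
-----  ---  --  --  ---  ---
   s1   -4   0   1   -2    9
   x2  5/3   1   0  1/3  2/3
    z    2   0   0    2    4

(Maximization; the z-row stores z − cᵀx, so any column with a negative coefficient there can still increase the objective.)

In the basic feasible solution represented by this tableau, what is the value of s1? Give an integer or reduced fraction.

s1 is basic (row 1); its value is the RHS of that row: 9.

9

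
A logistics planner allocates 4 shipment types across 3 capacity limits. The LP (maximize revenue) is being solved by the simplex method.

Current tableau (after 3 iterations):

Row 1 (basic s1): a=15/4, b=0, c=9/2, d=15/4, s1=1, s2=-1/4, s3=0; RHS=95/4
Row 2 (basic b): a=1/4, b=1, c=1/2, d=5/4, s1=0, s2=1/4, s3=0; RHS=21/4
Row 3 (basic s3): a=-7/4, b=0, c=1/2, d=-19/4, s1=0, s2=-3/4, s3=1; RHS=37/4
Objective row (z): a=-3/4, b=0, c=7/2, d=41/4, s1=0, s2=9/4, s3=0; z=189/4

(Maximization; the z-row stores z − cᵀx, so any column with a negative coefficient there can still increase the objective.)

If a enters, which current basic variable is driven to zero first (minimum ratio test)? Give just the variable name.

Ratios: row 1 (s1): (95/4)/(15/4) = 19/3; row 2 (b): (21/4)/(1/4) = 21; row 3 (s3): entry -7/4 ≤ 0, skip.
Minimum ratio 19/3 is in the s1 row, so s1 leaves.

s1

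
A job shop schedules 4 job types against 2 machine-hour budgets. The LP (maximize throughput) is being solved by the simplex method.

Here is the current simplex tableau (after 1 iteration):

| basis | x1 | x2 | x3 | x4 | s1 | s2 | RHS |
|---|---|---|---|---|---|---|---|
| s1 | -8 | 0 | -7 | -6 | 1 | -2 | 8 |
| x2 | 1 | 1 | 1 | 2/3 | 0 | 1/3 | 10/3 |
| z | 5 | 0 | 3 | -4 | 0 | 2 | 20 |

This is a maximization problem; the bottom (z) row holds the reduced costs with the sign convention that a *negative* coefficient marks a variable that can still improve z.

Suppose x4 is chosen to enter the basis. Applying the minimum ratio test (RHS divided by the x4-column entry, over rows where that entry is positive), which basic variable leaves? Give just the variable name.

Ratios: row 1 (s1): entry -6 ≤ 0, skip; row 2 (x2): (10/3)/(2/3) = 5.
Minimum ratio 5 is in the x2 row, so x2 leaves.

x2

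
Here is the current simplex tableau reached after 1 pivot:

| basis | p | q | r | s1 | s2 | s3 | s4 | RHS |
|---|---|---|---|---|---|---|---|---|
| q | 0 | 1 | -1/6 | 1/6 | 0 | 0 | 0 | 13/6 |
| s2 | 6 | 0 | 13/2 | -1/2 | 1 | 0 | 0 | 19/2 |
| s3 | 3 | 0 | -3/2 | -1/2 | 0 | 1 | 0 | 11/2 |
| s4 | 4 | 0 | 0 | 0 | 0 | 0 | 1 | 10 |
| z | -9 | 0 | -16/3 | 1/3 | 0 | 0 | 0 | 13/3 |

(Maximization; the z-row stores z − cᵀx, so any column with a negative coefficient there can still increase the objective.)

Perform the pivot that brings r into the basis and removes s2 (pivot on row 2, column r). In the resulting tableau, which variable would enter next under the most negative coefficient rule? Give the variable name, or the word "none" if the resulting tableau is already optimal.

Pivot element 13/2. New z-row = old z-row − (-16/3)·(row 2/(13/2)).
Updated z-row coefficients: p: -53/13, q: 0, r: 0, s1: -1/13, s2: 32/39, s3: 0, s4: 0.
The most negative is -53/13 in column p, so p would enter next.

p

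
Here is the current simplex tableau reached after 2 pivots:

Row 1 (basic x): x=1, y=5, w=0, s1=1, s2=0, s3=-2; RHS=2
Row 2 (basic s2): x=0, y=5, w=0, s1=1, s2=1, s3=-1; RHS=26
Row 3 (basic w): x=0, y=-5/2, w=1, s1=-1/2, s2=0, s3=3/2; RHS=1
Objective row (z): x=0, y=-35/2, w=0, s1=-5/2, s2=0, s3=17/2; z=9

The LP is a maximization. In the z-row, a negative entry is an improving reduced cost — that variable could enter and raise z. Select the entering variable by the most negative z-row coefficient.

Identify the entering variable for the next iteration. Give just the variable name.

y

Objective-row coefficients: x: 0, y: -35/2, w: 0, s1: -5/2, s2: 0, s3: 17/2.
The most negative is -35/2 in column y, so y enters.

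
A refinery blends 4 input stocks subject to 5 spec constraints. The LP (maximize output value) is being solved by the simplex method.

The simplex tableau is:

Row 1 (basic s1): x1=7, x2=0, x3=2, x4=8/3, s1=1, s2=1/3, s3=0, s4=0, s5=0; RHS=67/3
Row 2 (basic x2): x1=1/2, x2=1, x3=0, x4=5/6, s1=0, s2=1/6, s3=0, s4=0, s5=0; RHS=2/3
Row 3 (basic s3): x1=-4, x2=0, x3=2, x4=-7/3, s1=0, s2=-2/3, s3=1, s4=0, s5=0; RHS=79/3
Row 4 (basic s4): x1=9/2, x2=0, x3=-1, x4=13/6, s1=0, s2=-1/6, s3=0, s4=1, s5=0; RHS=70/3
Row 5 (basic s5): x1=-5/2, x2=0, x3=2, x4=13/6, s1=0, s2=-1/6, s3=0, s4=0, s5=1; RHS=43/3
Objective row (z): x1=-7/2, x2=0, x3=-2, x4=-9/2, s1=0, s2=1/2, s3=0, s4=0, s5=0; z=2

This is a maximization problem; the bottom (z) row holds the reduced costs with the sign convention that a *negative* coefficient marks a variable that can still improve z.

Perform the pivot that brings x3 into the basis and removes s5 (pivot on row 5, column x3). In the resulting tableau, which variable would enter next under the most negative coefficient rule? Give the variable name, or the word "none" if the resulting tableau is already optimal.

x1

Pivot element 2. New z-row = old z-row − (-2)·(row 5/2).
Updated z-row coefficients: x1: -6, x2: 0, x3: 0, x4: -7/3, s1: 0, s2: 1/3, s3: 0, s4: 0, s5: 1.
The most negative is -6 in column x1, so x1 would enter next.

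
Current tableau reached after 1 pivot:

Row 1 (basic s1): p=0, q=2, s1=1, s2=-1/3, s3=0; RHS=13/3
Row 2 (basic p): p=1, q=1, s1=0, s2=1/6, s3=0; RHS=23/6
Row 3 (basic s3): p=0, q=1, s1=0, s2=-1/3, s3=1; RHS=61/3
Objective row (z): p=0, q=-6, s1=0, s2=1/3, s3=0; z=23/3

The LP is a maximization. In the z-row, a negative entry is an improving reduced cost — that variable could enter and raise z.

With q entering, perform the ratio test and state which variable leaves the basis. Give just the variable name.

Ratios: row 1 (s1): (13/3)/2 = 13/6; row 2 (p): (23/6)/1 = 23/6; row 3 (s3): (61/3)/1 = 61/3.
Minimum ratio 13/6 is in the s1 row, so s1 leaves.

s1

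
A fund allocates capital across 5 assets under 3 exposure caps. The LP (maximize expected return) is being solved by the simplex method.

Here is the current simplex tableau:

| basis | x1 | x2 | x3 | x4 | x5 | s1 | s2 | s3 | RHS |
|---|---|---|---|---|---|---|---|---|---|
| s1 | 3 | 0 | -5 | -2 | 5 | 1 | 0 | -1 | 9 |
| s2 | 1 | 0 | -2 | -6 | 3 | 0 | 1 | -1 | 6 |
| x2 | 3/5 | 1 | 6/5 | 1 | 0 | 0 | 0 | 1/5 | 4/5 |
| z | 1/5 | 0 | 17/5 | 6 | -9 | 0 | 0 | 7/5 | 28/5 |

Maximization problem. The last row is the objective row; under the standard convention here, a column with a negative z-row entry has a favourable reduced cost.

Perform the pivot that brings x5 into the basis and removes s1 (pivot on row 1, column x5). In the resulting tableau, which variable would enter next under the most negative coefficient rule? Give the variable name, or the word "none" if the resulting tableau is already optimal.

x3

Pivot element 5. New z-row = old z-row − (-9)·(row 1/5).
Updated z-row coefficients: x1: 28/5, x2: 0, x3: -28/5, x4: 12/5, x5: 0, s1: 9/5, s2: 0, s3: -2/5.
The most negative is -28/5 in column x3, so x3 would enter next.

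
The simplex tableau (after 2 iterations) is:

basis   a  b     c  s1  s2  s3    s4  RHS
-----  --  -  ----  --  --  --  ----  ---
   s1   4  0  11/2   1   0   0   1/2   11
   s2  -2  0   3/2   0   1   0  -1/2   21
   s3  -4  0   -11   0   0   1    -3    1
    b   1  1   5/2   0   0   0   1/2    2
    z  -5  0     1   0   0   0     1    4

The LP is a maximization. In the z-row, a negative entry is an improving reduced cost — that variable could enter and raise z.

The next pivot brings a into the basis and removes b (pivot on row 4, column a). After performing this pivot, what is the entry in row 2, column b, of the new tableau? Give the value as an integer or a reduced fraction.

2

Pivot element is row 4, column a: 1.
Normalize row 4: new (row 4, b) = 1/1 = 1.
row 2 ← row 2 − (-2)·(new row 4): 0 − (-2)·1 = 2.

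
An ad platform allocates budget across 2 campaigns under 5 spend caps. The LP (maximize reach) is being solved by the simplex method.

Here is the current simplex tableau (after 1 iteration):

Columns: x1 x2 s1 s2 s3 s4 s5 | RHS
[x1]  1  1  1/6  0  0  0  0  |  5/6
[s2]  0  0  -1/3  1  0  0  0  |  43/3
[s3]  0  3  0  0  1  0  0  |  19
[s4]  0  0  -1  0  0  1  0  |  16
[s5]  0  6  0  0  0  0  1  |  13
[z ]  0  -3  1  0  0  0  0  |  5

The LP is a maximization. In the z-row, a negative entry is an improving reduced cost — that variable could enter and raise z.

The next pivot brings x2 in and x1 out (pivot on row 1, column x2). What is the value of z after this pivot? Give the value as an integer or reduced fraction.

15/2

Minimum ratio for x2: (5/6)/1 = 5/6.
z changes by −(z-row coeff of x2)·ratio = −(-3)·(5/6) = 5/2.
New z = 5 + (5/2) = 15/2.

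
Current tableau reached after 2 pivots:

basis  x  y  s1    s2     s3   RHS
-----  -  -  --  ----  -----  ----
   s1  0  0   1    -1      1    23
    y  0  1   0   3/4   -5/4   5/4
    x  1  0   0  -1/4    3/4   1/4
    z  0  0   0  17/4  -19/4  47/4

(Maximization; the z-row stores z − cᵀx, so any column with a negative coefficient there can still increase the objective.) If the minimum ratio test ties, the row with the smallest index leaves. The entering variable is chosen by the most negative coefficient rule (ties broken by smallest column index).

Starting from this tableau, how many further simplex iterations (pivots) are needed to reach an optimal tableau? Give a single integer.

1

pivot: s3 in, x out → z = 40/3
No improving column remains; optimal.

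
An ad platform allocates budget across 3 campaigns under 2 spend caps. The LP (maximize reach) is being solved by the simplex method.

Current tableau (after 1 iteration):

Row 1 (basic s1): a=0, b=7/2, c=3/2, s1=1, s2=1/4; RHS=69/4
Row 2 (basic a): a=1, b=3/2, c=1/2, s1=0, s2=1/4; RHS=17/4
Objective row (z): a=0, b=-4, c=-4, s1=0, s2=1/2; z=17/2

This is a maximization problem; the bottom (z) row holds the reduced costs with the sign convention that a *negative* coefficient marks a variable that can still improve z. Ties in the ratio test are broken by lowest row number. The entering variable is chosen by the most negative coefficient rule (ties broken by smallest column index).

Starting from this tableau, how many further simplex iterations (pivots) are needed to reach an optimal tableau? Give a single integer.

pivot: b in, a out → z = 119/6
pivot: c in, b out → z = 85/2
No improving column remains; optimal.

2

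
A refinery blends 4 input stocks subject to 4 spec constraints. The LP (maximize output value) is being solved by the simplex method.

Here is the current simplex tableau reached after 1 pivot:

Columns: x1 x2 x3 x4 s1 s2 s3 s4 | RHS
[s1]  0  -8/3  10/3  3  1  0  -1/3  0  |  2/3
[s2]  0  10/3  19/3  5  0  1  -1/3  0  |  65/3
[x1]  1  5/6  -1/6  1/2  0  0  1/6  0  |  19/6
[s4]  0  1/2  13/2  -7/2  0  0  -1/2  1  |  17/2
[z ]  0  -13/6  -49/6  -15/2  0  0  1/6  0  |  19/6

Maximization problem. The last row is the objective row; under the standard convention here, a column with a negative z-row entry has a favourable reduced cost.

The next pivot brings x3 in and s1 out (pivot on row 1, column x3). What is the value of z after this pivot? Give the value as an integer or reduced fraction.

Minimum ratio for x3: (2/3)/(10/3) = 1/5.
z changes by −(z-row coeff of x3)·ratio = −(-49/6)·(1/5) = 49/30.
New z = 19/6 + (49/30) = 24/5.

24/5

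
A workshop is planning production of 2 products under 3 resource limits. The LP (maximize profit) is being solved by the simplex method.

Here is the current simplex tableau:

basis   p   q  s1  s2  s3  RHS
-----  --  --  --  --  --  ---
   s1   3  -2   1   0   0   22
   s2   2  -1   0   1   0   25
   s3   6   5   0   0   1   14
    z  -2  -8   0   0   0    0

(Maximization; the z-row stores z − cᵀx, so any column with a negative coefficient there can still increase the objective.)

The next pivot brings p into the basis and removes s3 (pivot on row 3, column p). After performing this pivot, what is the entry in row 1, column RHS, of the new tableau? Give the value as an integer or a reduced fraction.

15

Pivot element is row 3, column p: 6.
Normalize row 3: new (row 3, RHS) = 14/6 = 7/3.
row 1 ← row 1 − 3·(new row 3): 22 − 3·(7/3) = 15.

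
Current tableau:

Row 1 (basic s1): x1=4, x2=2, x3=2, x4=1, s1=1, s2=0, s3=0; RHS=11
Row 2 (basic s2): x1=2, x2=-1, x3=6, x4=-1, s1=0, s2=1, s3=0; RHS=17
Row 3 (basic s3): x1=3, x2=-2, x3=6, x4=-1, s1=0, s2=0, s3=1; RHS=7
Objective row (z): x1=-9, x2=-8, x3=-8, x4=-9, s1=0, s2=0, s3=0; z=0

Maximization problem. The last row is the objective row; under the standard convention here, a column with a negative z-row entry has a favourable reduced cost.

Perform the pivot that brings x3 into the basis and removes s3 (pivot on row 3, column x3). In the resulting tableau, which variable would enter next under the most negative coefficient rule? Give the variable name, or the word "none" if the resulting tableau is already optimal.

Pivot element 6. New z-row = old z-row − (-8)·(row 3/6).
Updated z-row coefficients: x1: -5, x2: -32/3, x3: 0, x4: -31/3, s1: 0, s2: 0, s3: 4/3.
The most negative is -32/3 in column x2, so x2 would enter next.

x2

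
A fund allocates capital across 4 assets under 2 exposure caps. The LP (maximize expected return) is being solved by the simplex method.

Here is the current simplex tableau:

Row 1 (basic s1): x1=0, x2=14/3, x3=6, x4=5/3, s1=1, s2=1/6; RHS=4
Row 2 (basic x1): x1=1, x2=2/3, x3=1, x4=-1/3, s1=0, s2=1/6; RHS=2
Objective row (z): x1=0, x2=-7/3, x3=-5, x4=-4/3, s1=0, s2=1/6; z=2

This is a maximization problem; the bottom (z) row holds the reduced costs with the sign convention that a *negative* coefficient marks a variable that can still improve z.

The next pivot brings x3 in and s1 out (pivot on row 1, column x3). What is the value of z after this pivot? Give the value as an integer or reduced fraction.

16/3

Minimum ratio for x3: 4/6 = 2/3.
z changes by −(z-row coeff of x3)·ratio = −(-5)·(2/3) = 10/3.
New z = 2 + (10/3) = 16/3.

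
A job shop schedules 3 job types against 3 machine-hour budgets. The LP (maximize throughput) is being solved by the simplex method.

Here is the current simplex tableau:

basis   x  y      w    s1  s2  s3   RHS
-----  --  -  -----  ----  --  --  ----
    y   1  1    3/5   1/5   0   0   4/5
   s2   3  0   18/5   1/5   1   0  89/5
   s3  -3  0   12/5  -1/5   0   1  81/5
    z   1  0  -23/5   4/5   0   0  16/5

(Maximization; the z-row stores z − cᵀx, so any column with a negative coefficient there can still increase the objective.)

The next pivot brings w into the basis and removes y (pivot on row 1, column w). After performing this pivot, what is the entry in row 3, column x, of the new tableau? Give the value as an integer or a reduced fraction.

Pivot element is row 1, column w: 3/5.
Normalize row 1: new (row 1, x) = 1/(3/5) = 5/3.
row 3 ← row 3 − (12/5)·(new row 1): -3 − (12/5)·(5/3) = -7.

-7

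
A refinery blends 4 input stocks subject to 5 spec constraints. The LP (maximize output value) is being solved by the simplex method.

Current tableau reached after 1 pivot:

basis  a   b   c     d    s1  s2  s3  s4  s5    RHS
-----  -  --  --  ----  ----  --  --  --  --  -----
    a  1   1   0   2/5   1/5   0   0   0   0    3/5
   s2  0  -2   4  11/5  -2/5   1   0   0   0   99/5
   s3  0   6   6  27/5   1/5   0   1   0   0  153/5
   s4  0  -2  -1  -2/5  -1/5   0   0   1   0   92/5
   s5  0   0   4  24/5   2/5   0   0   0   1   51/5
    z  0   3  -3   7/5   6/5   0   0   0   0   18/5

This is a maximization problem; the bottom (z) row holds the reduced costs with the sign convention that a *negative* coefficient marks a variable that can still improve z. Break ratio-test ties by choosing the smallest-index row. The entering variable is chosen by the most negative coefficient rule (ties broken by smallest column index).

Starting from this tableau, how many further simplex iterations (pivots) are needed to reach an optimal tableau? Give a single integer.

1

pivot: c in, s5 out → z = 45/4
No improving column remains; optimal.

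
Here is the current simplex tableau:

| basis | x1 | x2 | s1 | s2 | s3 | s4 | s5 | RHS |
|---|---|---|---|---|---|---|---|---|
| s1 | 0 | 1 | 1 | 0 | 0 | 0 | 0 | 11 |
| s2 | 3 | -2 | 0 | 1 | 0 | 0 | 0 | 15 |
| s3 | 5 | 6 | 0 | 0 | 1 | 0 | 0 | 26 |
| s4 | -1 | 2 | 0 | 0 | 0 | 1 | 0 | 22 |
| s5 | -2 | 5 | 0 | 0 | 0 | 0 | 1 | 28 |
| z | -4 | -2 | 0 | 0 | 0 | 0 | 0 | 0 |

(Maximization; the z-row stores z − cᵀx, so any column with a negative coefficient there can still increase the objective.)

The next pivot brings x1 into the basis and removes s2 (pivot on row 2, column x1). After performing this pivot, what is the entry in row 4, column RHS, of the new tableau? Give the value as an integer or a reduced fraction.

27

Pivot element is row 2, column x1: 3.
Normalize row 2: new (row 2, RHS) = 15/3 = 5.
row 4 ← row 4 − (-1)·(new row 2): 22 − (-1)·5 = 27.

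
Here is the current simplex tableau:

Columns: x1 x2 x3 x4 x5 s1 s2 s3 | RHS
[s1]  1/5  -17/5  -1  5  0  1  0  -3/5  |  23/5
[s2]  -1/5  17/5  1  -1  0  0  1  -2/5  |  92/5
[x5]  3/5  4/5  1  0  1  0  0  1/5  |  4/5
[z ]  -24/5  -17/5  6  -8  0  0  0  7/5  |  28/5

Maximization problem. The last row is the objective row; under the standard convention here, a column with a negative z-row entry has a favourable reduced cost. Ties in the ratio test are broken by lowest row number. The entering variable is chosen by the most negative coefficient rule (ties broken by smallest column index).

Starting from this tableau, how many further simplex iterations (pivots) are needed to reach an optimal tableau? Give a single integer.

2

pivot: x4 in, s1 out → z = 324/25
pivot: x2 in, x5 out → z = 109/5
No improving column remains; optimal.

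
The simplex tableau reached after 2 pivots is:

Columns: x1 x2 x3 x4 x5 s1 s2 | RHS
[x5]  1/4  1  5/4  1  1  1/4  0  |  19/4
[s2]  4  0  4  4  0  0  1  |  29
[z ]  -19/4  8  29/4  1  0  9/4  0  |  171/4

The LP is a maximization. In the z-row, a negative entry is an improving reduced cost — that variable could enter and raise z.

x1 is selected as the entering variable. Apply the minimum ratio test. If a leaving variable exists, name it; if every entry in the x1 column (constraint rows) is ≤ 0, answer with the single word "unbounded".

s2

Ratios: row 1 (x5): (19/4)/(1/4) = 19; row 2 (s2): 29/4 = 29/4.
Minimum ratio is in the s2 row, so s2 leaves.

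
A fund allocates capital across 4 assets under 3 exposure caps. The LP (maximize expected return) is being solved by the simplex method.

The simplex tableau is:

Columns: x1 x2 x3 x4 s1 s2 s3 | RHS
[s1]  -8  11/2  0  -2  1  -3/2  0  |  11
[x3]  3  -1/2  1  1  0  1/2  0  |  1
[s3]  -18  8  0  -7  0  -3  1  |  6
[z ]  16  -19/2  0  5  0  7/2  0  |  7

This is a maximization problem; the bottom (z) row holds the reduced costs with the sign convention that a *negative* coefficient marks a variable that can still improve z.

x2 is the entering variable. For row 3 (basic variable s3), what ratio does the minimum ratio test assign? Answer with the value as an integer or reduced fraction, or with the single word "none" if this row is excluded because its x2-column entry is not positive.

3/4

Ratio = RHS / (x2 entry) = 6 / 8 = 3/4.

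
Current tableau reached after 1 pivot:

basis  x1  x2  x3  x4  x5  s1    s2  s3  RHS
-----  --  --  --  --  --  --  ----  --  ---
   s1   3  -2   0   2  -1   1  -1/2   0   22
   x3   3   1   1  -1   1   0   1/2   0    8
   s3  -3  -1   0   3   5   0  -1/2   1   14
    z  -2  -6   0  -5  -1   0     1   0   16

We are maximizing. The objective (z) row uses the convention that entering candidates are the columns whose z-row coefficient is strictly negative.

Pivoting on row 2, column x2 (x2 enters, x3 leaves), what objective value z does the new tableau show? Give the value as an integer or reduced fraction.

Minimum ratio for x2: 8/1 = 8.
z changes by −(z-row coeff of x2)·ratio = −(-6)·8 = 48.
New z = 16 + 48 = 64.

64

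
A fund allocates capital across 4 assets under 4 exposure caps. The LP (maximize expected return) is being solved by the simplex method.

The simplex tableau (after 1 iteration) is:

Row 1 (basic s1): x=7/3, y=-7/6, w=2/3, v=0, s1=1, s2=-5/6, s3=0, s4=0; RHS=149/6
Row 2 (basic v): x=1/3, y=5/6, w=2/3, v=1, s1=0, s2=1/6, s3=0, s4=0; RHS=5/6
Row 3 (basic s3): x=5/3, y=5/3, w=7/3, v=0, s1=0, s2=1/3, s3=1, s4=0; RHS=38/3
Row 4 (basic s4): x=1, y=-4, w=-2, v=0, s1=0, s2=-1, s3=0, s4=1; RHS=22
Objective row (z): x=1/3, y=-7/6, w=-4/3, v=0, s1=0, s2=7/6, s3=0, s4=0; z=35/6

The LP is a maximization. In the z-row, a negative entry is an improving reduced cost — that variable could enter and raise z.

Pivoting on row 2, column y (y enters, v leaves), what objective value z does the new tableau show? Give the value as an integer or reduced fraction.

7

Minimum ratio for y: (5/6)/(5/6) = 1.
z changes by −(z-row coeff of y)·ratio = −(-7/6)·1 = 7/6.
New z = 35/6 + (7/6) = 7.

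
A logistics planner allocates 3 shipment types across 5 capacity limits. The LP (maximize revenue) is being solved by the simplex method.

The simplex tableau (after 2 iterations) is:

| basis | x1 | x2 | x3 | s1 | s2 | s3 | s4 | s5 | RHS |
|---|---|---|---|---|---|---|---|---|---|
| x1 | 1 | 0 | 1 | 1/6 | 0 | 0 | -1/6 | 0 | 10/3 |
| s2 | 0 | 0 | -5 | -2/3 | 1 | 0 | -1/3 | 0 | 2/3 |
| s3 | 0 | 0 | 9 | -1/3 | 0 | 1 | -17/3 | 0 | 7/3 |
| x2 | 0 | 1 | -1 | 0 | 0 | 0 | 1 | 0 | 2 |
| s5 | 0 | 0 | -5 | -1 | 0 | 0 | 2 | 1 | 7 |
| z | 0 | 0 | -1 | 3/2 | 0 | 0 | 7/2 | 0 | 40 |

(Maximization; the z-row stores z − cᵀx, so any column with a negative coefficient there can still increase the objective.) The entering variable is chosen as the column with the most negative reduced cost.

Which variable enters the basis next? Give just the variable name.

Objective-row coefficients: x1: 0, x2: 0, x3: -1, s1: 3/2, s2: 0, s3: 0, s4: 7/2, s5: 0.
The most negative is -1 in column x3, so x3 enters.

x3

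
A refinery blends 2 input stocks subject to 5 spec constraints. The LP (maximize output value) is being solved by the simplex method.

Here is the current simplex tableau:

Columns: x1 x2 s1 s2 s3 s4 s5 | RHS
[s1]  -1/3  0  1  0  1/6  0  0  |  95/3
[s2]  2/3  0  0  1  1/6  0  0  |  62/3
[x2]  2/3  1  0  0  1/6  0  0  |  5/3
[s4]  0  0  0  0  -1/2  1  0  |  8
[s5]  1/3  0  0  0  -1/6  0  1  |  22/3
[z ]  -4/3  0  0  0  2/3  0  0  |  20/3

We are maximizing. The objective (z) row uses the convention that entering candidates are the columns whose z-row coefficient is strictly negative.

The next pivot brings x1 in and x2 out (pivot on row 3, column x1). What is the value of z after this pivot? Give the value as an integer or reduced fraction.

10

Minimum ratio for x1: (5/3)/(2/3) = 5/2.
z changes by −(z-row coeff of x1)·ratio = −(-4/3)·(5/2) = 10/3.
New z = 20/3 + (10/3) = 10.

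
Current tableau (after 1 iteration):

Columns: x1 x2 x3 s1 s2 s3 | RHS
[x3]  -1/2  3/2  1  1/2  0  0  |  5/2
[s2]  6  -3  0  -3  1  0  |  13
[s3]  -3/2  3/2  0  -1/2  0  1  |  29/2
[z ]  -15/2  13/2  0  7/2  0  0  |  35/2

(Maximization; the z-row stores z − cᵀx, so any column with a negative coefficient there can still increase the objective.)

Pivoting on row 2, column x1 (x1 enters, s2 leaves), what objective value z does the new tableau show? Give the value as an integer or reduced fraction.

Minimum ratio for x1: 13/6 = 13/6.
z changes by −(z-row coeff of x1)·ratio = −(-15/2)·(13/6) = 65/4.
New z = 35/2 + (65/4) = 135/4.

135/4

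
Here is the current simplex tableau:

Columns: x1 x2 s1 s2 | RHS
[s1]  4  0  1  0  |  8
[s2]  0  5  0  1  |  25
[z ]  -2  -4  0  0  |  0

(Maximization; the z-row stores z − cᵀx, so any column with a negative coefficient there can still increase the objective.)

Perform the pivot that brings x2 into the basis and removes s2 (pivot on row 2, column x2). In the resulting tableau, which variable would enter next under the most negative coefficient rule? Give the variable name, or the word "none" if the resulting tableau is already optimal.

x1

Pivot element 5. New z-row = old z-row − (-4)·(row 2/5).
Updated z-row coefficients: x1: -2, x2: 0, s1: 0, s2: 4/5.
The most negative is -2 in column x1, so x1 would enter next.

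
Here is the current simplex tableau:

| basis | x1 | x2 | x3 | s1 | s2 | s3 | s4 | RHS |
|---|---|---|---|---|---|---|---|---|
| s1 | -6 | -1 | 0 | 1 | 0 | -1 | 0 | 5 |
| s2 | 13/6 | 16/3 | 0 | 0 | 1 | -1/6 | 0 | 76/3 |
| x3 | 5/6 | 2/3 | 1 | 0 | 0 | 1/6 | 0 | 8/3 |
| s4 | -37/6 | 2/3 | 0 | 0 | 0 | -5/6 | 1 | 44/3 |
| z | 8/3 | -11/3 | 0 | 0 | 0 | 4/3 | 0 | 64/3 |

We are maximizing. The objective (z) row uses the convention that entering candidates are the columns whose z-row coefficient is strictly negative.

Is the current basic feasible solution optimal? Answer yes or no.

no

Column x2 has objective-row coefficient -11/3, which is negative; an improving pivot exists, so not yet optimal.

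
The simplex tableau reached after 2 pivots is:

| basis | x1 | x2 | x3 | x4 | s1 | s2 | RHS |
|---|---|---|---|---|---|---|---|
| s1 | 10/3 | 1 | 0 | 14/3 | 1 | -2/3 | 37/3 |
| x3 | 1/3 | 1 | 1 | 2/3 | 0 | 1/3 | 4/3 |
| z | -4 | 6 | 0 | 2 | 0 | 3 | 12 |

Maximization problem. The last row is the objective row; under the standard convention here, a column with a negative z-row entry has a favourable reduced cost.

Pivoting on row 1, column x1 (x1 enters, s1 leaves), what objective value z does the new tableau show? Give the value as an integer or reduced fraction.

134/5

Minimum ratio for x1: (37/3)/(10/3) = 37/10.
z changes by −(z-row coeff of x1)·ratio = −(-4)·(37/10) = 74/5.
New z = 12 + (74/5) = 134/5.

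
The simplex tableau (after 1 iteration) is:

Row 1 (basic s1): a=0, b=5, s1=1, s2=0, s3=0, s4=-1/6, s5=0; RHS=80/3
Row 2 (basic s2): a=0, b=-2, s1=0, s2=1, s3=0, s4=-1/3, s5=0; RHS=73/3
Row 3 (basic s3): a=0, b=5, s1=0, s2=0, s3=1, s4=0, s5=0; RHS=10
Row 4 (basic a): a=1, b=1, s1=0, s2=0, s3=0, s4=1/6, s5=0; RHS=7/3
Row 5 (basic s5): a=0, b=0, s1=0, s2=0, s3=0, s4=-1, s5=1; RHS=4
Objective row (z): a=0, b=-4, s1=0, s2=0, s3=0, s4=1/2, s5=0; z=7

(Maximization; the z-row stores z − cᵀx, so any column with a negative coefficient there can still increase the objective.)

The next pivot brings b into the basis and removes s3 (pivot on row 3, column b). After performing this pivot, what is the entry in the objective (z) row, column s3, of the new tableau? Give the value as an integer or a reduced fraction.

4/5

Pivot element is row 3, column b: 5.
Normalize row 3: new (row 3, s3) = 1/5 = 1/5.
z-row ← z-row − (-4)·(new row 3): 0 − (-4)·(1/5) = 4/5.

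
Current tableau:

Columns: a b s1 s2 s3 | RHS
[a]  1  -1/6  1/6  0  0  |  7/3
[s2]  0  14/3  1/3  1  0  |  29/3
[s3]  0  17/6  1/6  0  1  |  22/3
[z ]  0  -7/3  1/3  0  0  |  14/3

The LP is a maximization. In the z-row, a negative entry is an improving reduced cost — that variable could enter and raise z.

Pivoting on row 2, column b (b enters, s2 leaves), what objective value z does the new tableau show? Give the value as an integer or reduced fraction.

19/2

Minimum ratio for b: (29/3)/(14/3) = 29/14.
z changes by −(z-row coeff of b)·ratio = −(-7/3)·(29/14) = 29/6.
New z = 14/3 + (29/6) = 19/2.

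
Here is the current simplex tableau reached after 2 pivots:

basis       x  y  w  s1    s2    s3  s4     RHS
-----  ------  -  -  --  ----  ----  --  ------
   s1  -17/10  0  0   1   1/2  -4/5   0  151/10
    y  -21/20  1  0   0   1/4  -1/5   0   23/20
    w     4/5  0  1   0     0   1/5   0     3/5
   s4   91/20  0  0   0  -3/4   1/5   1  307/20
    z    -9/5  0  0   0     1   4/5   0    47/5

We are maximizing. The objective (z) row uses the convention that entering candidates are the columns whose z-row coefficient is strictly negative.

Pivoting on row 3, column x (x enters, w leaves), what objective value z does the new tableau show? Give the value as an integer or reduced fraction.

43/4

Minimum ratio for x: (3/5)/(4/5) = 3/4.
z changes by −(z-row coeff of x)·ratio = −(-9/5)·(3/4) = 27/20.
New z = 47/5 + (27/20) = 43/4.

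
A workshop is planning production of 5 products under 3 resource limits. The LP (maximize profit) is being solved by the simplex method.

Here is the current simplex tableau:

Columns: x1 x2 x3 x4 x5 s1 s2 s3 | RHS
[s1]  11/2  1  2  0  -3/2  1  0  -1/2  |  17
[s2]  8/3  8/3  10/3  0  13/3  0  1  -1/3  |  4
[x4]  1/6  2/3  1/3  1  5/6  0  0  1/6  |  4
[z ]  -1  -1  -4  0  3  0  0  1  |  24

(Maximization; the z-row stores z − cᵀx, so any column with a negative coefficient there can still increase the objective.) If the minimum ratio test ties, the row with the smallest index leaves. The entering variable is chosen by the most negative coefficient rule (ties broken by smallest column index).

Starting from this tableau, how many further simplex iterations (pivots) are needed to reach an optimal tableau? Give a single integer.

pivot: x3 in, s2 out → z = 144/5
No improving column remains; optimal.

1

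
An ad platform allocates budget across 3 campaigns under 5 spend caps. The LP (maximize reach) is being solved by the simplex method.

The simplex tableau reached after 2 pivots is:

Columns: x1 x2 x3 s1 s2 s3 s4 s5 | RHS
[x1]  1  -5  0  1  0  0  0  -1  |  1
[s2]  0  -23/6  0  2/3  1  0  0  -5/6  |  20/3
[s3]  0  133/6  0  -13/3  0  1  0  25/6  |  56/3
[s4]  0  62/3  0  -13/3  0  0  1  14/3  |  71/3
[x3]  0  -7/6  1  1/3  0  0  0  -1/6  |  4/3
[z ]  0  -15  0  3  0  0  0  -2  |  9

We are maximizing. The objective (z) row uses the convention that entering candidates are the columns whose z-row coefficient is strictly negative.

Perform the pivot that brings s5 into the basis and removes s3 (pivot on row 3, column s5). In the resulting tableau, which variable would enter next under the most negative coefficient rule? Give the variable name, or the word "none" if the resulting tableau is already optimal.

x2

Pivot element 25/6. New z-row = old z-row − (-2)·(row 3/(25/6)).
Updated z-row coefficients: x1: 0, x2: -109/25, x3: 0, s1: 23/25, s2: 0, s3: 12/25, s4: 0, s5: 0.
The most negative is -109/25 in column x2, so x2 would enter next.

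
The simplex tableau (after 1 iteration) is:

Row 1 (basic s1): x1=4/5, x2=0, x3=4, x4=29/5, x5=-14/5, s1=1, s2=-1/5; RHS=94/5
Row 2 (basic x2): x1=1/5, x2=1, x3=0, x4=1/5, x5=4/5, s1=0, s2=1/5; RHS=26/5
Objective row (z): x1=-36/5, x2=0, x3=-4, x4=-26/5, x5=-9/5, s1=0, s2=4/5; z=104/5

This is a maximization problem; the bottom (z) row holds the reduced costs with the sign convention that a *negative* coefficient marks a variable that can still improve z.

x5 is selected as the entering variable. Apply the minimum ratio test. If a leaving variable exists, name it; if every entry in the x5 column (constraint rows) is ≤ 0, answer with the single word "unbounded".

x2

Ratios: row 1 (s1): entry -14/5 ≤ 0, skip; row 2 (x2): (26/5)/(4/5) = 13/2.
Minimum ratio is in the x2 row, so x2 leaves.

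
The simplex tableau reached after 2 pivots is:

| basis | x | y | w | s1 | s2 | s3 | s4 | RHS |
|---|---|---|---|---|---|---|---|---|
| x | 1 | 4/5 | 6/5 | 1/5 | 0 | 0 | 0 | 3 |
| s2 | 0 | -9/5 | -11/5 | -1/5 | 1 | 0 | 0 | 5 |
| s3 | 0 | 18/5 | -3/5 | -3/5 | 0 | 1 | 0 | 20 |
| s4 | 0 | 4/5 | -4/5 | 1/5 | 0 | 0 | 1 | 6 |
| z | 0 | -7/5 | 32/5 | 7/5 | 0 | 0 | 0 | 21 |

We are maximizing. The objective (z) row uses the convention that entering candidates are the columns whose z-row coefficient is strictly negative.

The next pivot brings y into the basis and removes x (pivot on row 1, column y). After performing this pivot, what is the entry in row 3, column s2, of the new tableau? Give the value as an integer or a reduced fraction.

0

Pivot element is row 1, column y: 4/5.
Normalize row 1: new (row 1, s2) = 0/(4/5) = 0.
row 3 ← row 3 − (18/5)·(new row 1): 0 − (18/5)·0 = 0.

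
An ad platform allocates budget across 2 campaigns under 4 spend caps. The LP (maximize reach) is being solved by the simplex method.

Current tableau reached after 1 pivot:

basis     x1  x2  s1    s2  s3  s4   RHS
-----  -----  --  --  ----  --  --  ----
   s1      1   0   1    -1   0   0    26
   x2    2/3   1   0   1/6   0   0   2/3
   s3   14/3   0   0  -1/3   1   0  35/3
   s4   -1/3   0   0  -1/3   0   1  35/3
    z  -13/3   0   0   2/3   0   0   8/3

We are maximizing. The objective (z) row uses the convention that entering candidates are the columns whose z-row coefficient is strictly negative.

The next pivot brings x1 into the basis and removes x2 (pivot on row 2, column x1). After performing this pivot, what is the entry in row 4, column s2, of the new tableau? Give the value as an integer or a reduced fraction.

Pivot element is row 2, column x1: 2/3.
Normalize row 2: new (row 2, s2) = (1/6)/(2/3) = 1/4.
row 4 ← row 4 − (-1/3)·(new row 2): -1/3 − (-1/3)·(1/4) = -1/4.

-1/4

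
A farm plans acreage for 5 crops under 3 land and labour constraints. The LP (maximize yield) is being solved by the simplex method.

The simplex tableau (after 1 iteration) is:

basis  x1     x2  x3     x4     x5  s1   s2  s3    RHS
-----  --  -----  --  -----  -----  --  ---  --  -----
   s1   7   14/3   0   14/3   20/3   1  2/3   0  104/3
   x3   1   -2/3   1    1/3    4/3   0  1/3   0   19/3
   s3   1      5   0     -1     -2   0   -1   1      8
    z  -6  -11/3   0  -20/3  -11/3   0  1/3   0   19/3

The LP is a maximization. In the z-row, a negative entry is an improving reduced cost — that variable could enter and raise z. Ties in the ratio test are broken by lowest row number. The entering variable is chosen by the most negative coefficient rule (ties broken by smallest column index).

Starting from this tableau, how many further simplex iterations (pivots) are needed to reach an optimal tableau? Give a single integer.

pivot: x4 in, s1 out → z = 391/7
No improving column remains; optimal.

1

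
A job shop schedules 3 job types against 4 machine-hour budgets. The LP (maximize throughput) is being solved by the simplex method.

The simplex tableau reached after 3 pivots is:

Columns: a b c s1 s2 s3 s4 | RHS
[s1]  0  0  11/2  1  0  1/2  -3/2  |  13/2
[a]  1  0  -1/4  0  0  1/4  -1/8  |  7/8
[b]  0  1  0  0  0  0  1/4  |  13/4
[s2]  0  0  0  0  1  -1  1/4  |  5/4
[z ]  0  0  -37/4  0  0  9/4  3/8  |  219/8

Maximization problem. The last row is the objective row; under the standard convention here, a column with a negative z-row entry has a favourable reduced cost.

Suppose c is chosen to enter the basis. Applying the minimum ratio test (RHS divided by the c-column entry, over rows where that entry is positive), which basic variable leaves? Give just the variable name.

Ratios: row 1 (s1): (13/2)/(11/2) = 13/11; row 2 (a): entry -1/4 ≤ 0, skip; row 3 (b): entry 0 ≤ 0, skip; row 4 (s2): entry 0 ≤ 0, skip.
Minimum ratio 13/11 is in the s1 row, so s1 leaves.

s1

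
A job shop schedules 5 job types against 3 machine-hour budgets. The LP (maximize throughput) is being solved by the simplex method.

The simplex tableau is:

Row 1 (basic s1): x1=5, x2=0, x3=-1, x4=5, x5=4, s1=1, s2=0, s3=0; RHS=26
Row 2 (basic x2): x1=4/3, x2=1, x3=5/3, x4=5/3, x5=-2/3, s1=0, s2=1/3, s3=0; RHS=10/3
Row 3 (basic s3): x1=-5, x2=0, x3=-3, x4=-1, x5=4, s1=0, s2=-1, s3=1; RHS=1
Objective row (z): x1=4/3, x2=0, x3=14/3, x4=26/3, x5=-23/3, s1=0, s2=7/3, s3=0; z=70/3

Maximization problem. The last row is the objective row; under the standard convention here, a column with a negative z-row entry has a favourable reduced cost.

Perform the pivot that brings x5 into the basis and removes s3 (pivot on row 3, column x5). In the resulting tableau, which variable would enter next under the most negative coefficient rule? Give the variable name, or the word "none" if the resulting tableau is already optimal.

x1

Pivot element 4. New z-row = old z-row − (-23/3)·(row 3/4).
Updated z-row coefficients: x1: -33/4, x2: 0, x3: -13/12, x4: 27/4, x5: 0, s1: 0, s2: 5/12, s3: 23/12.
The most negative is -33/4 in column x1, so x1 would enter next.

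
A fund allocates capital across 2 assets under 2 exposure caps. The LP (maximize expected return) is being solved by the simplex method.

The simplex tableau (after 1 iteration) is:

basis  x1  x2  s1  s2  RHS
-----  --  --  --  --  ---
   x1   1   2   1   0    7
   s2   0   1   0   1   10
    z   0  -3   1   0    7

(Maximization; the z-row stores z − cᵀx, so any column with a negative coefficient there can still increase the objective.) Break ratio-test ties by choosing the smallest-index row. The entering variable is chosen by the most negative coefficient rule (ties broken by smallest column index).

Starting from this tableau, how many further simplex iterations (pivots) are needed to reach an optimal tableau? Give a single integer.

pivot: x2 in, x1 out → z = 35/2
No improving column remains; optimal.

1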